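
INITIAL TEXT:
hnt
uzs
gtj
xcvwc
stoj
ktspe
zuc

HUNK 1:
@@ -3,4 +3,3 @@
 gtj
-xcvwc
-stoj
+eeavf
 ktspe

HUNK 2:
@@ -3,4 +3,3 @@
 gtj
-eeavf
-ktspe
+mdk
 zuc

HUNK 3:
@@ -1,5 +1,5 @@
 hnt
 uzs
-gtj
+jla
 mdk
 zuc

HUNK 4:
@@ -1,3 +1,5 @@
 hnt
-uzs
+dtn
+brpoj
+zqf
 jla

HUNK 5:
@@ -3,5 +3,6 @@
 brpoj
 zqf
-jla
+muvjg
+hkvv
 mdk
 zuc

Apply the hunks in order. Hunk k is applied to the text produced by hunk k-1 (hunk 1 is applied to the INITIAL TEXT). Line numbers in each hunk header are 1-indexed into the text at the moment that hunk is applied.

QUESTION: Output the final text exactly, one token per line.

Answer: hnt
dtn
brpoj
zqf
muvjg
hkvv
mdk
zuc

Derivation:
Hunk 1: at line 3 remove [xcvwc,stoj] add [eeavf] -> 6 lines: hnt uzs gtj eeavf ktspe zuc
Hunk 2: at line 3 remove [eeavf,ktspe] add [mdk] -> 5 lines: hnt uzs gtj mdk zuc
Hunk 3: at line 1 remove [gtj] add [jla] -> 5 lines: hnt uzs jla mdk zuc
Hunk 4: at line 1 remove [uzs] add [dtn,brpoj,zqf] -> 7 lines: hnt dtn brpoj zqf jla mdk zuc
Hunk 5: at line 3 remove [jla] add [muvjg,hkvv] -> 8 lines: hnt dtn brpoj zqf muvjg hkvv mdk zuc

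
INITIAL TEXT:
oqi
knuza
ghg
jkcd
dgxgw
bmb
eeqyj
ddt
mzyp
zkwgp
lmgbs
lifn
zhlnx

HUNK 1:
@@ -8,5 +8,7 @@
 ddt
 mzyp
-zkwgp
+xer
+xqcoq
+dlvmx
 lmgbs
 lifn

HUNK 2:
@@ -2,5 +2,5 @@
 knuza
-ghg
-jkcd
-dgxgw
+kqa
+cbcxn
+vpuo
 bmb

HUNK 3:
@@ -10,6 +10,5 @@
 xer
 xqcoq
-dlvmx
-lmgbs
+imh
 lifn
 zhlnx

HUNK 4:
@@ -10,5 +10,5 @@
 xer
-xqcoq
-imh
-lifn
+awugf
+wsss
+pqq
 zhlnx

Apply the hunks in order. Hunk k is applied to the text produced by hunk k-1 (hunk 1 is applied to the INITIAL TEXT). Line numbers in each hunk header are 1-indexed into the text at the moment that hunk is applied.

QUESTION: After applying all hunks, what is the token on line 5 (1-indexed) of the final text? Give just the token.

Answer: vpuo

Derivation:
Hunk 1: at line 8 remove [zkwgp] add [xer,xqcoq,dlvmx] -> 15 lines: oqi knuza ghg jkcd dgxgw bmb eeqyj ddt mzyp xer xqcoq dlvmx lmgbs lifn zhlnx
Hunk 2: at line 2 remove [ghg,jkcd,dgxgw] add [kqa,cbcxn,vpuo] -> 15 lines: oqi knuza kqa cbcxn vpuo bmb eeqyj ddt mzyp xer xqcoq dlvmx lmgbs lifn zhlnx
Hunk 3: at line 10 remove [dlvmx,lmgbs] add [imh] -> 14 lines: oqi knuza kqa cbcxn vpuo bmb eeqyj ddt mzyp xer xqcoq imh lifn zhlnx
Hunk 4: at line 10 remove [xqcoq,imh,lifn] add [awugf,wsss,pqq] -> 14 lines: oqi knuza kqa cbcxn vpuo bmb eeqyj ddt mzyp xer awugf wsss pqq zhlnx
Final line 5: vpuo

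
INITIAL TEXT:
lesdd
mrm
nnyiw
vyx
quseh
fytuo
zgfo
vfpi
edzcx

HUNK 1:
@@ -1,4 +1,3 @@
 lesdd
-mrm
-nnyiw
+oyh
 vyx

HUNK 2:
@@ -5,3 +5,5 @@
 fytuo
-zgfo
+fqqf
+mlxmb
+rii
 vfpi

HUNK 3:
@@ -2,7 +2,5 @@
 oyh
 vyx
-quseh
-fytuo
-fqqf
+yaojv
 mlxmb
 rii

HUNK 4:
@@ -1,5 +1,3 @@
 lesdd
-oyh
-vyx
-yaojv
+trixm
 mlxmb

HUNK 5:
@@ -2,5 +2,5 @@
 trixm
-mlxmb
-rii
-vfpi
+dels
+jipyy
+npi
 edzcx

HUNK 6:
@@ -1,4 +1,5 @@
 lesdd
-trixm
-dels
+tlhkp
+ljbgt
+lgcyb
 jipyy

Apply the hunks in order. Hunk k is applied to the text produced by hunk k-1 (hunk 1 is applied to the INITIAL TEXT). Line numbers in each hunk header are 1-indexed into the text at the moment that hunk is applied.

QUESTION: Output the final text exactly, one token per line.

Hunk 1: at line 1 remove [mrm,nnyiw] add [oyh] -> 8 lines: lesdd oyh vyx quseh fytuo zgfo vfpi edzcx
Hunk 2: at line 5 remove [zgfo] add [fqqf,mlxmb,rii] -> 10 lines: lesdd oyh vyx quseh fytuo fqqf mlxmb rii vfpi edzcx
Hunk 3: at line 2 remove [quseh,fytuo,fqqf] add [yaojv] -> 8 lines: lesdd oyh vyx yaojv mlxmb rii vfpi edzcx
Hunk 4: at line 1 remove [oyh,vyx,yaojv] add [trixm] -> 6 lines: lesdd trixm mlxmb rii vfpi edzcx
Hunk 5: at line 2 remove [mlxmb,rii,vfpi] add [dels,jipyy,npi] -> 6 lines: lesdd trixm dels jipyy npi edzcx
Hunk 6: at line 1 remove [trixm,dels] add [tlhkp,ljbgt,lgcyb] -> 7 lines: lesdd tlhkp ljbgt lgcyb jipyy npi edzcx

Answer: lesdd
tlhkp
ljbgt
lgcyb
jipyy
npi
edzcx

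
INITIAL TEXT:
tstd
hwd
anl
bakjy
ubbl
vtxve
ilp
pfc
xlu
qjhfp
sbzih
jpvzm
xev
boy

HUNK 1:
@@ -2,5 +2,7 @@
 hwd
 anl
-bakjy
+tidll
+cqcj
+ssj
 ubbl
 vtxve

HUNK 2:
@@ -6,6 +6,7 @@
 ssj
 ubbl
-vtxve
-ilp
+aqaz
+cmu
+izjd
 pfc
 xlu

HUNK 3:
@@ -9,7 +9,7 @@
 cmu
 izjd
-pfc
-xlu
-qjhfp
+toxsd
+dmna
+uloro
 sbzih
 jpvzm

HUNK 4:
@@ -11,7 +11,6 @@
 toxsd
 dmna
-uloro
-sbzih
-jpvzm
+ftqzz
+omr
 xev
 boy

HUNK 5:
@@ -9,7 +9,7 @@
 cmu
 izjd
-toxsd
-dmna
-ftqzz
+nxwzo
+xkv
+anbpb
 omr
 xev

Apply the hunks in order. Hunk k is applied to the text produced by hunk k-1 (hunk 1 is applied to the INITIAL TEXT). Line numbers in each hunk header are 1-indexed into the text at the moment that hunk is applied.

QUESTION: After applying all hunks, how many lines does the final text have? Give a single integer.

Hunk 1: at line 2 remove [bakjy] add [tidll,cqcj,ssj] -> 16 lines: tstd hwd anl tidll cqcj ssj ubbl vtxve ilp pfc xlu qjhfp sbzih jpvzm xev boy
Hunk 2: at line 6 remove [vtxve,ilp] add [aqaz,cmu,izjd] -> 17 lines: tstd hwd anl tidll cqcj ssj ubbl aqaz cmu izjd pfc xlu qjhfp sbzih jpvzm xev boy
Hunk 3: at line 9 remove [pfc,xlu,qjhfp] add [toxsd,dmna,uloro] -> 17 lines: tstd hwd anl tidll cqcj ssj ubbl aqaz cmu izjd toxsd dmna uloro sbzih jpvzm xev boy
Hunk 4: at line 11 remove [uloro,sbzih,jpvzm] add [ftqzz,omr] -> 16 lines: tstd hwd anl tidll cqcj ssj ubbl aqaz cmu izjd toxsd dmna ftqzz omr xev boy
Hunk 5: at line 9 remove [toxsd,dmna,ftqzz] add [nxwzo,xkv,anbpb] -> 16 lines: tstd hwd anl tidll cqcj ssj ubbl aqaz cmu izjd nxwzo xkv anbpb omr xev boy
Final line count: 16

Answer: 16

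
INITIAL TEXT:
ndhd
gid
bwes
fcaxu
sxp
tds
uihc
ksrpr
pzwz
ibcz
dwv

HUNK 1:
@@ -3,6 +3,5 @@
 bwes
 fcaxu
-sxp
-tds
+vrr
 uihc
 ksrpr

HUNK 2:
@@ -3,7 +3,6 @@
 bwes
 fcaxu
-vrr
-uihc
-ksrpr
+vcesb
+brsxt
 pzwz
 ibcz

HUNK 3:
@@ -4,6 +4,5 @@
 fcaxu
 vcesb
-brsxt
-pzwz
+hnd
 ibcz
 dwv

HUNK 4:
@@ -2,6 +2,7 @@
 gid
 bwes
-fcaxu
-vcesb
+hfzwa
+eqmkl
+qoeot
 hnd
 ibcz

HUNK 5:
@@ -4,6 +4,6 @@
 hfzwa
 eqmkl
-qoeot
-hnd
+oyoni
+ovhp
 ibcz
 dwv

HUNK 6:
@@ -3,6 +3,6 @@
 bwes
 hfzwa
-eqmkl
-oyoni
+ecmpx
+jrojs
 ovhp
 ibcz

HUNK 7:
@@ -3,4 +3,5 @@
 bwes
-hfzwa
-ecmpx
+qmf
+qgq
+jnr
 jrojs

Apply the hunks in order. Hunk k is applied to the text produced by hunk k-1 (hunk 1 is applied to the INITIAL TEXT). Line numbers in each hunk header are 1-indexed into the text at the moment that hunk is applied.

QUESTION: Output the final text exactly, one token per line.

Hunk 1: at line 3 remove [sxp,tds] add [vrr] -> 10 lines: ndhd gid bwes fcaxu vrr uihc ksrpr pzwz ibcz dwv
Hunk 2: at line 3 remove [vrr,uihc,ksrpr] add [vcesb,brsxt] -> 9 lines: ndhd gid bwes fcaxu vcesb brsxt pzwz ibcz dwv
Hunk 3: at line 4 remove [brsxt,pzwz] add [hnd] -> 8 lines: ndhd gid bwes fcaxu vcesb hnd ibcz dwv
Hunk 4: at line 2 remove [fcaxu,vcesb] add [hfzwa,eqmkl,qoeot] -> 9 lines: ndhd gid bwes hfzwa eqmkl qoeot hnd ibcz dwv
Hunk 5: at line 4 remove [qoeot,hnd] add [oyoni,ovhp] -> 9 lines: ndhd gid bwes hfzwa eqmkl oyoni ovhp ibcz dwv
Hunk 6: at line 3 remove [eqmkl,oyoni] add [ecmpx,jrojs] -> 9 lines: ndhd gid bwes hfzwa ecmpx jrojs ovhp ibcz dwv
Hunk 7: at line 3 remove [hfzwa,ecmpx] add [qmf,qgq,jnr] -> 10 lines: ndhd gid bwes qmf qgq jnr jrojs ovhp ibcz dwv

Answer: ndhd
gid
bwes
qmf
qgq
jnr
jrojs
ovhp
ibcz
dwv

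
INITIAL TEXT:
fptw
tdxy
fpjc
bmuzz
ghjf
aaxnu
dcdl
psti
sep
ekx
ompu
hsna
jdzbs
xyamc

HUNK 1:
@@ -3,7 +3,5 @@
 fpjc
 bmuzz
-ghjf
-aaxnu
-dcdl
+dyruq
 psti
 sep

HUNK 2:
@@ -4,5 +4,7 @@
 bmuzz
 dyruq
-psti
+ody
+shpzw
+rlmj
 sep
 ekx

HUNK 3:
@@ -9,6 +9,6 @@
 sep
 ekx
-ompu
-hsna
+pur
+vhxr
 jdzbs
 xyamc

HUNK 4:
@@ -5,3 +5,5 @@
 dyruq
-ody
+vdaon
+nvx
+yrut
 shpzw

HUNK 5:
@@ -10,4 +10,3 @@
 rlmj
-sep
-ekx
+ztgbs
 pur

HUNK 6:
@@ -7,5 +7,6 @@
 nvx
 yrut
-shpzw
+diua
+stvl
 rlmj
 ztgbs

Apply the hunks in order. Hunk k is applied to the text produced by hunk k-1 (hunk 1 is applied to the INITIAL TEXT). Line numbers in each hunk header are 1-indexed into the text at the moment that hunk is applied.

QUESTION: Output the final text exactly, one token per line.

Answer: fptw
tdxy
fpjc
bmuzz
dyruq
vdaon
nvx
yrut
diua
stvl
rlmj
ztgbs
pur
vhxr
jdzbs
xyamc

Derivation:
Hunk 1: at line 3 remove [ghjf,aaxnu,dcdl] add [dyruq] -> 12 lines: fptw tdxy fpjc bmuzz dyruq psti sep ekx ompu hsna jdzbs xyamc
Hunk 2: at line 4 remove [psti] add [ody,shpzw,rlmj] -> 14 lines: fptw tdxy fpjc bmuzz dyruq ody shpzw rlmj sep ekx ompu hsna jdzbs xyamc
Hunk 3: at line 9 remove [ompu,hsna] add [pur,vhxr] -> 14 lines: fptw tdxy fpjc bmuzz dyruq ody shpzw rlmj sep ekx pur vhxr jdzbs xyamc
Hunk 4: at line 5 remove [ody] add [vdaon,nvx,yrut] -> 16 lines: fptw tdxy fpjc bmuzz dyruq vdaon nvx yrut shpzw rlmj sep ekx pur vhxr jdzbs xyamc
Hunk 5: at line 10 remove [sep,ekx] add [ztgbs] -> 15 lines: fptw tdxy fpjc bmuzz dyruq vdaon nvx yrut shpzw rlmj ztgbs pur vhxr jdzbs xyamc
Hunk 6: at line 7 remove [shpzw] add [diua,stvl] -> 16 lines: fptw tdxy fpjc bmuzz dyruq vdaon nvx yrut diua stvl rlmj ztgbs pur vhxr jdzbs xyamc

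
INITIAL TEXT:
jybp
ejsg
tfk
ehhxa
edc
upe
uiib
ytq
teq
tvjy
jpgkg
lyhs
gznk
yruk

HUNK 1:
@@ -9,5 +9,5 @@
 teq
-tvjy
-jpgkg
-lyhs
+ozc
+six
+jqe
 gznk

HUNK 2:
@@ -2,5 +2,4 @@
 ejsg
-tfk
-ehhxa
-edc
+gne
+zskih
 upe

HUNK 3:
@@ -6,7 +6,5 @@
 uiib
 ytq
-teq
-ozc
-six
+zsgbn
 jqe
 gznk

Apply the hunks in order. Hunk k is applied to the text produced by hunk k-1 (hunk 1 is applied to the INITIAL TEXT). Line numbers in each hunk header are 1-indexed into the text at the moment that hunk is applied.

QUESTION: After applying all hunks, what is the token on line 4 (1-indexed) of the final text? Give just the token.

Answer: zskih

Derivation:
Hunk 1: at line 9 remove [tvjy,jpgkg,lyhs] add [ozc,six,jqe] -> 14 lines: jybp ejsg tfk ehhxa edc upe uiib ytq teq ozc six jqe gznk yruk
Hunk 2: at line 2 remove [tfk,ehhxa,edc] add [gne,zskih] -> 13 lines: jybp ejsg gne zskih upe uiib ytq teq ozc six jqe gznk yruk
Hunk 3: at line 6 remove [teq,ozc,six] add [zsgbn] -> 11 lines: jybp ejsg gne zskih upe uiib ytq zsgbn jqe gznk yruk
Final line 4: zskih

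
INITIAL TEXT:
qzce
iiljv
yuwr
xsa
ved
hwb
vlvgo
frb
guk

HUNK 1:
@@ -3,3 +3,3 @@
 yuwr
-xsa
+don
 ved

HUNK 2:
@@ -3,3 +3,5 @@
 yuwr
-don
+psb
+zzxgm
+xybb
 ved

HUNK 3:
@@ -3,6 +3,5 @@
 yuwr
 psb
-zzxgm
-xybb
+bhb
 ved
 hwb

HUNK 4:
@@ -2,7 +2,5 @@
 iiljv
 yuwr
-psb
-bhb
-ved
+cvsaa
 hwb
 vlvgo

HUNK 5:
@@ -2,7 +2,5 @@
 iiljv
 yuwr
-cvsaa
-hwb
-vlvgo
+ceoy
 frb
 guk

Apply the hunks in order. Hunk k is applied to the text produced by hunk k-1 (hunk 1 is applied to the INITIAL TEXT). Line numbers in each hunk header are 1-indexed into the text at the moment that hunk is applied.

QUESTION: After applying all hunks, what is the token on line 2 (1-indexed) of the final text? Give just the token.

Answer: iiljv

Derivation:
Hunk 1: at line 3 remove [xsa] add [don] -> 9 lines: qzce iiljv yuwr don ved hwb vlvgo frb guk
Hunk 2: at line 3 remove [don] add [psb,zzxgm,xybb] -> 11 lines: qzce iiljv yuwr psb zzxgm xybb ved hwb vlvgo frb guk
Hunk 3: at line 3 remove [zzxgm,xybb] add [bhb] -> 10 lines: qzce iiljv yuwr psb bhb ved hwb vlvgo frb guk
Hunk 4: at line 2 remove [psb,bhb,ved] add [cvsaa] -> 8 lines: qzce iiljv yuwr cvsaa hwb vlvgo frb guk
Hunk 5: at line 2 remove [cvsaa,hwb,vlvgo] add [ceoy] -> 6 lines: qzce iiljv yuwr ceoy frb guk
Final line 2: iiljv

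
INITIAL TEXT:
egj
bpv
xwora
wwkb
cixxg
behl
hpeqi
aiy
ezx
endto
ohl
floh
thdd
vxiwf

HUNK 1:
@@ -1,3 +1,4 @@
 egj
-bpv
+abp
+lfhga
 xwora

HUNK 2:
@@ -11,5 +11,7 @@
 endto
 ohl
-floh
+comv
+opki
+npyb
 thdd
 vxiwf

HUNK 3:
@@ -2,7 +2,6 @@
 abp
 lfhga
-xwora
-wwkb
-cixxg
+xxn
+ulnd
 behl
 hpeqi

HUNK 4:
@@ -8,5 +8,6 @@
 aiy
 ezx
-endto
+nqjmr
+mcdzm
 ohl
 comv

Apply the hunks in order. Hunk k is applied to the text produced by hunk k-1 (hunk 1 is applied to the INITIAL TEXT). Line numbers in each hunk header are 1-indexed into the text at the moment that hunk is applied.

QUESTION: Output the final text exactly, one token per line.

Answer: egj
abp
lfhga
xxn
ulnd
behl
hpeqi
aiy
ezx
nqjmr
mcdzm
ohl
comv
opki
npyb
thdd
vxiwf

Derivation:
Hunk 1: at line 1 remove [bpv] add [abp,lfhga] -> 15 lines: egj abp lfhga xwora wwkb cixxg behl hpeqi aiy ezx endto ohl floh thdd vxiwf
Hunk 2: at line 11 remove [floh] add [comv,opki,npyb] -> 17 lines: egj abp lfhga xwora wwkb cixxg behl hpeqi aiy ezx endto ohl comv opki npyb thdd vxiwf
Hunk 3: at line 2 remove [xwora,wwkb,cixxg] add [xxn,ulnd] -> 16 lines: egj abp lfhga xxn ulnd behl hpeqi aiy ezx endto ohl comv opki npyb thdd vxiwf
Hunk 4: at line 8 remove [endto] add [nqjmr,mcdzm] -> 17 lines: egj abp lfhga xxn ulnd behl hpeqi aiy ezx nqjmr mcdzm ohl comv opki npyb thdd vxiwf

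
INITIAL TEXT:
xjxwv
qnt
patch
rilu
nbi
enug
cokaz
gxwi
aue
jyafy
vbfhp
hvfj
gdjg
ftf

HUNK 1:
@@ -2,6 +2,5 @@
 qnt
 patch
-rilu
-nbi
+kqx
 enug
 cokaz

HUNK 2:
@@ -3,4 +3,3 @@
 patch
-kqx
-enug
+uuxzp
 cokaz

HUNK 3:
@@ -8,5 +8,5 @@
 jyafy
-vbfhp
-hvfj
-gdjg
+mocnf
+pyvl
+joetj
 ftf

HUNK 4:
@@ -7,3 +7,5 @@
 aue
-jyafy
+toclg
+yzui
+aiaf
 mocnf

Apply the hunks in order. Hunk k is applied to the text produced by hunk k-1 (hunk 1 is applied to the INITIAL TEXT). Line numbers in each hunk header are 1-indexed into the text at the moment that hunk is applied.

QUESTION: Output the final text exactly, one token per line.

Answer: xjxwv
qnt
patch
uuxzp
cokaz
gxwi
aue
toclg
yzui
aiaf
mocnf
pyvl
joetj
ftf

Derivation:
Hunk 1: at line 2 remove [rilu,nbi] add [kqx] -> 13 lines: xjxwv qnt patch kqx enug cokaz gxwi aue jyafy vbfhp hvfj gdjg ftf
Hunk 2: at line 3 remove [kqx,enug] add [uuxzp] -> 12 lines: xjxwv qnt patch uuxzp cokaz gxwi aue jyafy vbfhp hvfj gdjg ftf
Hunk 3: at line 8 remove [vbfhp,hvfj,gdjg] add [mocnf,pyvl,joetj] -> 12 lines: xjxwv qnt patch uuxzp cokaz gxwi aue jyafy mocnf pyvl joetj ftf
Hunk 4: at line 7 remove [jyafy] add [toclg,yzui,aiaf] -> 14 lines: xjxwv qnt patch uuxzp cokaz gxwi aue toclg yzui aiaf mocnf pyvl joetj ftf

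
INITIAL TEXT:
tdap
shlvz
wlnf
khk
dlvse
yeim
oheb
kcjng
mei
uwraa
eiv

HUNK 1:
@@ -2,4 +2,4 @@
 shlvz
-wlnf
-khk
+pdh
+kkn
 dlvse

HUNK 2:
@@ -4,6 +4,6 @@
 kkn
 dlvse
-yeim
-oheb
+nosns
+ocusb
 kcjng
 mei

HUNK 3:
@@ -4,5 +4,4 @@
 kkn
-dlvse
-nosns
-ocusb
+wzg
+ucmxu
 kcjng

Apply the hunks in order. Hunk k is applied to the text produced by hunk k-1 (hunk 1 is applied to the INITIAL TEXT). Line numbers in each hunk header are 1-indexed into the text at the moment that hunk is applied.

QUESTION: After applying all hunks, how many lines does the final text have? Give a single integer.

Answer: 10

Derivation:
Hunk 1: at line 2 remove [wlnf,khk] add [pdh,kkn] -> 11 lines: tdap shlvz pdh kkn dlvse yeim oheb kcjng mei uwraa eiv
Hunk 2: at line 4 remove [yeim,oheb] add [nosns,ocusb] -> 11 lines: tdap shlvz pdh kkn dlvse nosns ocusb kcjng mei uwraa eiv
Hunk 3: at line 4 remove [dlvse,nosns,ocusb] add [wzg,ucmxu] -> 10 lines: tdap shlvz pdh kkn wzg ucmxu kcjng mei uwraa eiv
Final line count: 10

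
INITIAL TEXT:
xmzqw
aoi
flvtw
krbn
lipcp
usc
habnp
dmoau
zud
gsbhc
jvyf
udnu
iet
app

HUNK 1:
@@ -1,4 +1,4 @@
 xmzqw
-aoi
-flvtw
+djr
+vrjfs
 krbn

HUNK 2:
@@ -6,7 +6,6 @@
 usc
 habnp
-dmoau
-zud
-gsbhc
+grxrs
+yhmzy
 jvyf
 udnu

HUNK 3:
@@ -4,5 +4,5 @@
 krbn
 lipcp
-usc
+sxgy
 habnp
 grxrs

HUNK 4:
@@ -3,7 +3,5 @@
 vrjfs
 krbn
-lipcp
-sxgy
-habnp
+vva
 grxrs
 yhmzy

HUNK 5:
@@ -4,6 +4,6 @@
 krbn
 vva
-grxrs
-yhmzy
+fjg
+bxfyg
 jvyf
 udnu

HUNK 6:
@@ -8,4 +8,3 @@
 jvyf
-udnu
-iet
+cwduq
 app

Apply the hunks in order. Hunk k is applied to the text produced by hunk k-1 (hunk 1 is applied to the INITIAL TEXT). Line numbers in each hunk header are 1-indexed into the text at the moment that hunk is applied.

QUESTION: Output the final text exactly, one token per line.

Answer: xmzqw
djr
vrjfs
krbn
vva
fjg
bxfyg
jvyf
cwduq
app

Derivation:
Hunk 1: at line 1 remove [aoi,flvtw] add [djr,vrjfs] -> 14 lines: xmzqw djr vrjfs krbn lipcp usc habnp dmoau zud gsbhc jvyf udnu iet app
Hunk 2: at line 6 remove [dmoau,zud,gsbhc] add [grxrs,yhmzy] -> 13 lines: xmzqw djr vrjfs krbn lipcp usc habnp grxrs yhmzy jvyf udnu iet app
Hunk 3: at line 4 remove [usc] add [sxgy] -> 13 lines: xmzqw djr vrjfs krbn lipcp sxgy habnp grxrs yhmzy jvyf udnu iet app
Hunk 4: at line 3 remove [lipcp,sxgy,habnp] add [vva] -> 11 lines: xmzqw djr vrjfs krbn vva grxrs yhmzy jvyf udnu iet app
Hunk 5: at line 4 remove [grxrs,yhmzy] add [fjg,bxfyg] -> 11 lines: xmzqw djr vrjfs krbn vva fjg bxfyg jvyf udnu iet app
Hunk 6: at line 8 remove [udnu,iet] add [cwduq] -> 10 lines: xmzqw djr vrjfs krbn vva fjg bxfyg jvyf cwduq app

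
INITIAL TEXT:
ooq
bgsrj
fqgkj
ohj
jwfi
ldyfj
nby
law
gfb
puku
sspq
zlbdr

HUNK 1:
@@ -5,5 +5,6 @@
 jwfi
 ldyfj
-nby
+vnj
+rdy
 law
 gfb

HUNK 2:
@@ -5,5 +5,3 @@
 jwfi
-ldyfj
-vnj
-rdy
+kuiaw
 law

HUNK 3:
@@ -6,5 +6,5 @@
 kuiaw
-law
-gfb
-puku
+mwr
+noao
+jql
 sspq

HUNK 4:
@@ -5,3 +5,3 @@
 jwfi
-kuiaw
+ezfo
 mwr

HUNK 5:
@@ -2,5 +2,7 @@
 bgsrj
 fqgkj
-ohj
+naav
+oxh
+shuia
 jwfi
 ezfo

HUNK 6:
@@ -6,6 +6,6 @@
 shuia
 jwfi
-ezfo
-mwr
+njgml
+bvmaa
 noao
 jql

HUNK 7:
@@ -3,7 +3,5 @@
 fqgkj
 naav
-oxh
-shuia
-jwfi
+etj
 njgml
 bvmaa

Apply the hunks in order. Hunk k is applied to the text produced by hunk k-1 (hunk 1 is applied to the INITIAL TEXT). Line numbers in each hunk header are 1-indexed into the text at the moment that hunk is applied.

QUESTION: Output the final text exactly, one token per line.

Hunk 1: at line 5 remove [nby] add [vnj,rdy] -> 13 lines: ooq bgsrj fqgkj ohj jwfi ldyfj vnj rdy law gfb puku sspq zlbdr
Hunk 2: at line 5 remove [ldyfj,vnj,rdy] add [kuiaw] -> 11 lines: ooq bgsrj fqgkj ohj jwfi kuiaw law gfb puku sspq zlbdr
Hunk 3: at line 6 remove [law,gfb,puku] add [mwr,noao,jql] -> 11 lines: ooq bgsrj fqgkj ohj jwfi kuiaw mwr noao jql sspq zlbdr
Hunk 4: at line 5 remove [kuiaw] add [ezfo] -> 11 lines: ooq bgsrj fqgkj ohj jwfi ezfo mwr noao jql sspq zlbdr
Hunk 5: at line 2 remove [ohj] add [naav,oxh,shuia] -> 13 lines: ooq bgsrj fqgkj naav oxh shuia jwfi ezfo mwr noao jql sspq zlbdr
Hunk 6: at line 6 remove [ezfo,mwr] add [njgml,bvmaa] -> 13 lines: ooq bgsrj fqgkj naav oxh shuia jwfi njgml bvmaa noao jql sspq zlbdr
Hunk 7: at line 3 remove [oxh,shuia,jwfi] add [etj] -> 11 lines: ooq bgsrj fqgkj naav etj njgml bvmaa noao jql sspq zlbdr

Answer: ooq
bgsrj
fqgkj
naav
etj
njgml
bvmaa
noao
jql
sspq
zlbdr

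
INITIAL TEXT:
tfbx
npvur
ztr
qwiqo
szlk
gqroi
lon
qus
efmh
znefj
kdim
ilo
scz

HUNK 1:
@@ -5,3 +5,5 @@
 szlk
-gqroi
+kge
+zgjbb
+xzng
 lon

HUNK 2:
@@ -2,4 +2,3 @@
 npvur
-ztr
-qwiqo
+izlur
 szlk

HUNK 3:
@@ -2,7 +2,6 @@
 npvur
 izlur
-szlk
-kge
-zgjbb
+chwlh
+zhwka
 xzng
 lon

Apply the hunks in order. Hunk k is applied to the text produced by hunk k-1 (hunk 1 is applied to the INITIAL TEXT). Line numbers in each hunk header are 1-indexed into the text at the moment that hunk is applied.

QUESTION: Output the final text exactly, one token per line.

Hunk 1: at line 5 remove [gqroi] add [kge,zgjbb,xzng] -> 15 lines: tfbx npvur ztr qwiqo szlk kge zgjbb xzng lon qus efmh znefj kdim ilo scz
Hunk 2: at line 2 remove [ztr,qwiqo] add [izlur] -> 14 lines: tfbx npvur izlur szlk kge zgjbb xzng lon qus efmh znefj kdim ilo scz
Hunk 3: at line 2 remove [szlk,kge,zgjbb] add [chwlh,zhwka] -> 13 lines: tfbx npvur izlur chwlh zhwka xzng lon qus efmh znefj kdim ilo scz

Answer: tfbx
npvur
izlur
chwlh
zhwka
xzng
lon
qus
efmh
znefj
kdim
ilo
scz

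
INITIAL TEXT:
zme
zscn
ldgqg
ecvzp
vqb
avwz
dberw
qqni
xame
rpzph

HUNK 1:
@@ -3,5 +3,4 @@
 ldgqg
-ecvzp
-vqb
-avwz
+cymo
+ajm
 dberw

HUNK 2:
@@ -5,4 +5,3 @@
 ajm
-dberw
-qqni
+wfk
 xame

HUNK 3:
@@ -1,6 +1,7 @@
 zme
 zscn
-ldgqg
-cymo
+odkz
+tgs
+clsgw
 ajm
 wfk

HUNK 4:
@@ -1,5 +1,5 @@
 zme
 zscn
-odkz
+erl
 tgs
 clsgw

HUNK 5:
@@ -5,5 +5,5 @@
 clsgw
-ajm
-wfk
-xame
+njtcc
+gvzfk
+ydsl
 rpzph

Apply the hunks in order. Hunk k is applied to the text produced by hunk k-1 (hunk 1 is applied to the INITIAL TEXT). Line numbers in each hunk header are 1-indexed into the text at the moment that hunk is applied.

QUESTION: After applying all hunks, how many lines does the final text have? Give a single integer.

Hunk 1: at line 3 remove [ecvzp,vqb,avwz] add [cymo,ajm] -> 9 lines: zme zscn ldgqg cymo ajm dberw qqni xame rpzph
Hunk 2: at line 5 remove [dberw,qqni] add [wfk] -> 8 lines: zme zscn ldgqg cymo ajm wfk xame rpzph
Hunk 3: at line 1 remove [ldgqg,cymo] add [odkz,tgs,clsgw] -> 9 lines: zme zscn odkz tgs clsgw ajm wfk xame rpzph
Hunk 4: at line 1 remove [odkz] add [erl] -> 9 lines: zme zscn erl tgs clsgw ajm wfk xame rpzph
Hunk 5: at line 5 remove [ajm,wfk,xame] add [njtcc,gvzfk,ydsl] -> 9 lines: zme zscn erl tgs clsgw njtcc gvzfk ydsl rpzph
Final line count: 9

Answer: 9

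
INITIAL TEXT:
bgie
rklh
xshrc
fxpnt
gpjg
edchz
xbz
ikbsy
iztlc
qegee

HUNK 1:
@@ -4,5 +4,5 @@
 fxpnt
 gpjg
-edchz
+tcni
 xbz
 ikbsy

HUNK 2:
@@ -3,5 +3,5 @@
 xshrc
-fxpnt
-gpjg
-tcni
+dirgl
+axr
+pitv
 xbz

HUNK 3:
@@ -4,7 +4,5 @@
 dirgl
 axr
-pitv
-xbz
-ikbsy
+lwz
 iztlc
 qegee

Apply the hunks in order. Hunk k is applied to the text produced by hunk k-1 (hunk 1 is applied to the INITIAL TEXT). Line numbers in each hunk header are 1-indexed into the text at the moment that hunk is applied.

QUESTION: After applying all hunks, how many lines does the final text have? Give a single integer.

Answer: 8

Derivation:
Hunk 1: at line 4 remove [edchz] add [tcni] -> 10 lines: bgie rklh xshrc fxpnt gpjg tcni xbz ikbsy iztlc qegee
Hunk 2: at line 3 remove [fxpnt,gpjg,tcni] add [dirgl,axr,pitv] -> 10 lines: bgie rklh xshrc dirgl axr pitv xbz ikbsy iztlc qegee
Hunk 3: at line 4 remove [pitv,xbz,ikbsy] add [lwz] -> 8 lines: bgie rklh xshrc dirgl axr lwz iztlc qegee
Final line count: 8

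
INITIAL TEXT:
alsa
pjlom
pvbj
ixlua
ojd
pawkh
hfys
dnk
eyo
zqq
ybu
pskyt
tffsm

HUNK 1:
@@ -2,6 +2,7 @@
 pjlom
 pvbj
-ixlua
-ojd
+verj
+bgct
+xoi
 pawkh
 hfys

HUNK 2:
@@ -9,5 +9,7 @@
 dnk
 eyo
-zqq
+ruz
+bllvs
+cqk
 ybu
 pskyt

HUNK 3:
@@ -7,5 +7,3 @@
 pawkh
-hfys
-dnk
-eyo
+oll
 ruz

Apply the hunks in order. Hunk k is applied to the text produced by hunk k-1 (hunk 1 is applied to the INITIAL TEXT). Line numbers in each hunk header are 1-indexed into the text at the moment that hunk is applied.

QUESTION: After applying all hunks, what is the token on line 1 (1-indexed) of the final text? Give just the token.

Hunk 1: at line 2 remove [ixlua,ojd] add [verj,bgct,xoi] -> 14 lines: alsa pjlom pvbj verj bgct xoi pawkh hfys dnk eyo zqq ybu pskyt tffsm
Hunk 2: at line 9 remove [zqq] add [ruz,bllvs,cqk] -> 16 lines: alsa pjlom pvbj verj bgct xoi pawkh hfys dnk eyo ruz bllvs cqk ybu pskyt tffsm
Hunk 3: at line 7 remove [hfys,dnk,eyo] add [oll] -> 14 lines: alsa pjlom pvbj verj bgct xoi pawkh oll ruz bllvs cqk ybu pskyt tffsm
Final line 1: alsa

Answer: alsa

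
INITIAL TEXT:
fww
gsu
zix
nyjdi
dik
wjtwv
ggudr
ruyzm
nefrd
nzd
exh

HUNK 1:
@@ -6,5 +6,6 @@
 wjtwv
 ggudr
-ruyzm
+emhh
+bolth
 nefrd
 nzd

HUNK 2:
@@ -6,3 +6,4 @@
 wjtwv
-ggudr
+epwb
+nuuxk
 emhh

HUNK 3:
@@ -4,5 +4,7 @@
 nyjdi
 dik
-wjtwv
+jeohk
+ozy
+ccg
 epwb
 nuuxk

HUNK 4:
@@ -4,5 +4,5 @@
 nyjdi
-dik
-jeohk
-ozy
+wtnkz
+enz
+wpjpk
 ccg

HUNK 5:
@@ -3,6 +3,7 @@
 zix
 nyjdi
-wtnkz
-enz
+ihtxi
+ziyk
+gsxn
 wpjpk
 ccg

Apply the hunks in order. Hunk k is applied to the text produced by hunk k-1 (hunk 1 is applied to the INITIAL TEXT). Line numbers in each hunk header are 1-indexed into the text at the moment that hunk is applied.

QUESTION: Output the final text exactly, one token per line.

Hunk 1: at line 6 remove [ruyzm] add [emhh,bolth] -> 12 lines: fww gsu zix nyjdi dik wjtwv ggudr emhh bolth nefrd nzd exh
Hunk 2: at line 6 remove [ggudr] add [epwb,nuuxk] -> 13 lines: fww gsu zix nyjdi dik wjtwv epwb nuuxk emhh bolth nefrd nzd exh
Hunk 3: at line 4 remove [wjtwv] add [jeohk,ozy,ccg] -> 15 lines: fww gsu zix nyjdi dik jeohk ozy ccg epwb nuuxk emhh bolth nefrd nzd exh
Hunk 4: at line 4 remove [dik,jeohk,ozy] add [wtnkz,enz,wpjpk] -> 15 lines: fww gsu zix nyjdi wtnkz enz wpjpk ccg epwb nuuxk emhh bolth nefrd nzd exh
Hunk 5: at line 3 remove [wtnkz,enz] add [ihtxi,ziyk,gsxn] -> 16 lines: fww gsu zix nyjdi ihtxi ziyk gsxn wpjpk ccg epwb nuuxk emhh bolth nefrd nzd exh

Answer: fww
gsu
zix
nyjdi
ihtxi
ziyk
gsxn
wpjpk
ccg
epwb
nuuxk
emhh
bolth
nefrd
nzd
exh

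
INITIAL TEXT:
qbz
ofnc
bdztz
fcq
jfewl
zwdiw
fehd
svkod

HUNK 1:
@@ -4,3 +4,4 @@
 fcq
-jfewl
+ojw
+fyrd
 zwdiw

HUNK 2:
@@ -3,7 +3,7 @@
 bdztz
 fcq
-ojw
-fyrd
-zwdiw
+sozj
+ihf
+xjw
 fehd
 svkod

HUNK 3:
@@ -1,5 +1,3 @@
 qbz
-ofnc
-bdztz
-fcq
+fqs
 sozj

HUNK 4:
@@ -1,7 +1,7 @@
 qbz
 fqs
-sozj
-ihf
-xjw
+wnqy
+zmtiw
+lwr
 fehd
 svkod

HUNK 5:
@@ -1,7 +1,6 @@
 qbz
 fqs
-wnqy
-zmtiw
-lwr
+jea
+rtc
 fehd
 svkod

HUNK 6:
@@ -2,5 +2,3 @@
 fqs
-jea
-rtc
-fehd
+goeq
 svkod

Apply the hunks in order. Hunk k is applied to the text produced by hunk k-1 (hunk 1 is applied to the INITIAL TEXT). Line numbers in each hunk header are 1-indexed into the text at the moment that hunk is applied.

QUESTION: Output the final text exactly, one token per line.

Hunk 1: at line 4 remove [jfewl] add [ojw,fyrd] -> 9 lines: qbz ofnc bdztz fcq ojw fyrd zwdiw fehd svkod
Hunk 2: at line 3 remove [ojw,fyrd,zwdiw] add [sozj,ihf,xjw] -> 9 lines: qbz ofnc bdztz fcq sozj ihf xjw fehd svkod
Hunk 3: at line 1 remove [ofnc,bdztz,fcq] add [fqs] -> 7 lines: qbz fqs sozj ihf xjw fehd svkod
Hunk 4: at line 1 remove [sozj,ihf,xjw] add [wnqy,zmtiw,lwr] -> 7 lines: qbz fqs wnqy zmtiw lwr fehd svkod
Hunk 5: at line 1 remove [wnqy,zmtiw,lwr] add [jea,rtc] -> 6 lines: qbz fqs jea rtc fehd svkod
Hunk 6: at line 2 remove [jea,rtc,fehd] add [goeq] -> 4 lines: qbz fqs goeq svkod

Answer: qbz
fqs
goeq
svkod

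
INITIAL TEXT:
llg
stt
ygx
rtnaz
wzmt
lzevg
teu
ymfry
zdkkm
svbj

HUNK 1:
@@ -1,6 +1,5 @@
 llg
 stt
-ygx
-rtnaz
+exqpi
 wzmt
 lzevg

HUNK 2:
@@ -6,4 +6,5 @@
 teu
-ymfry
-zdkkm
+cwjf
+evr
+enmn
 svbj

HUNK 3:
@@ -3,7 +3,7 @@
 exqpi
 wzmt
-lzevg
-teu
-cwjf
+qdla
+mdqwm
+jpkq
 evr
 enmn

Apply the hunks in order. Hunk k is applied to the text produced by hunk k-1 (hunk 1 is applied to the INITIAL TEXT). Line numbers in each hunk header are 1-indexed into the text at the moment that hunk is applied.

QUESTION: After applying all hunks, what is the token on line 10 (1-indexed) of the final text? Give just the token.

Answer: svbj

Derivation:
Hunk 1: at line 1 remove [ygx,rtnaz] add [exqpi] -> 9 lines: llg stt exqpi wzmt lzevg teu ymfry zdkkm svbj
Hunk 2: at line 6 remove [ymfry,zdkkm] add [cwjf,evr,enmn] -> 10 lines: llg stt exqpi wzmt lzevg teu cwjf evr enmn svbj
Hunk 3: at line 3 remove [lzevg,teu,cwjf] add [qdla,mdqwm,jpkq] -> 10 lines: llg stt exqpi wzmt qdla mdqwm jpkq evr enmn svbj
Final line 10: svbj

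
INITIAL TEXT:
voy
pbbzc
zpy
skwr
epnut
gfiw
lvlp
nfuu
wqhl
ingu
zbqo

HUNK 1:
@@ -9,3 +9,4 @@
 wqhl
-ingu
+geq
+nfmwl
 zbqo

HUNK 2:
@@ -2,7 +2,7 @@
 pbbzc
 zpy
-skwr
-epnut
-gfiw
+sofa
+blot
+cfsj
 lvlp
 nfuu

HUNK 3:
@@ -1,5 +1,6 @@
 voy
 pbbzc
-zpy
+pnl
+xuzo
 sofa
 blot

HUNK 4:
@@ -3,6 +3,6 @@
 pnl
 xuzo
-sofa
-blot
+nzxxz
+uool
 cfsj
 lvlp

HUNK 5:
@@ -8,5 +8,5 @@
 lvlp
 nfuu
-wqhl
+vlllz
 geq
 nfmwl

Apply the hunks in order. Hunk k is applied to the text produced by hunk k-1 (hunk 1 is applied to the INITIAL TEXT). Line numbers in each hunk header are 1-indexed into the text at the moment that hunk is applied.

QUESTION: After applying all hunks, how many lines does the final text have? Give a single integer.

Answer: 13

Derivation:
Hunk 1: at line 9 remove [ingu] add [geq,nfmwl] -> 12 lines: voy pbbzc zpy skwr epnut gfiw lvlp nfuu wqhl geq nfmwl zbqo
Hunk 2: at line 2 remove [skwr,epnut,gfiw] add [sofa,blot,cfsj] -> 12 lines: voy pbbzc zpy sofa blot cfsj lvlp nfuu wqhl geq nfmwl zbqo
Hunk 3: at line 1 remove [zpy] add [pnl,xuzo] -> 13 lines: voy pbbzc pnl xuzo sofa blot cfsj lvlp nfuu wqhl geq nfmwl zbqo
Hunk 4: at line 3 remove [sofa,blot] add [nzxxz,uool] -> 13 lines: voy pbbzc pnl xuzo nzxxz uool cfsj lvlp nfuu wqhl geq nfmwl zbqo
Hunk 5: at line 8 remove [wqhl] add [vlllz] -> 13 lines: voy pbbzc pnl xuzo nzxxz uool cfsj lvlp nfuu vlllz geq nfmwl zbqo
Final line count: 13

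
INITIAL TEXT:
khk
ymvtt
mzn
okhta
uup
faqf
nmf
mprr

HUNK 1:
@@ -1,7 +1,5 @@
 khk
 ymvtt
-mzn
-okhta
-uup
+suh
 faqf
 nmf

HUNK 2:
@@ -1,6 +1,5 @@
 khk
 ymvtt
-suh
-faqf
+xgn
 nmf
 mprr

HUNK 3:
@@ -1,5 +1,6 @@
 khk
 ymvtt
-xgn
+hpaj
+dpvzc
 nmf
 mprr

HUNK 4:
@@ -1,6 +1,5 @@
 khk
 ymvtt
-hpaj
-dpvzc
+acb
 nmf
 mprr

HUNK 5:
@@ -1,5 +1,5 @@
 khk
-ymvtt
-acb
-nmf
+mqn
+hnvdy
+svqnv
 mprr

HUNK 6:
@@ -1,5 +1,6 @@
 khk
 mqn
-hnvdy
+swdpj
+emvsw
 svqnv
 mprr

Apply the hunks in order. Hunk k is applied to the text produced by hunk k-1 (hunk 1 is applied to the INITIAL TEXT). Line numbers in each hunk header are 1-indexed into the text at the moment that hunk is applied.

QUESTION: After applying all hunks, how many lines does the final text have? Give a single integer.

Answer: 6

Derivation:
Hunk 1: at line 1 remove [mzn,okhta,uup] add [suh] -> 6 lines: khk ymvtt suh faqf nmf mprr
Hunk 2: at line 1 remove [suh,faqf] add [xgn] -> 5 lines: khk ymvtt xgn nmf mprr
Hunk 3: at line 1 remove [xgn] add [hpaj,dpvzc] -> 6 lines: khk ymvtt hpaj dpvzc nmf mprr
Hunk 4: at line 1 remove [hpaj,dpvzc] add [acb] -> 5 lines: khk ymvtt acb nmf mprr
Hunk 5: at line 1 remove [ymvtt,acb,nmf] add [mqn,hnvdy,svqnv] -> 5 lines: khk mqn hnvdy svqnv mprr
Hunk 6: at line 1 remove [hnvdy] add [swdpj,emvsw] -> 6 lines: khk mqn swdpj emvsw svqnv mprr
Final line count: 6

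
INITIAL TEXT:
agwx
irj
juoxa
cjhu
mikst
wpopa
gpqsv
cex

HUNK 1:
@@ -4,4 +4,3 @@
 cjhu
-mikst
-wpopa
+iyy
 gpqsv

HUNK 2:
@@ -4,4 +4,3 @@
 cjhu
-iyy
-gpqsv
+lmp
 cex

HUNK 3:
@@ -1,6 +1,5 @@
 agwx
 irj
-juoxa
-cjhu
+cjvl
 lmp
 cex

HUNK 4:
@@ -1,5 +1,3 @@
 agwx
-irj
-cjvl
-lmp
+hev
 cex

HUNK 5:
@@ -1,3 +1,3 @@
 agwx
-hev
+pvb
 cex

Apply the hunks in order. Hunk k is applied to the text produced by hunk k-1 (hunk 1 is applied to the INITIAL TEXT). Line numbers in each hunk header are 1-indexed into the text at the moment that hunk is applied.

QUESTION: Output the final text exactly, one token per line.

Answer: agwx
pvb
cex

Derivation:
Hunk 1: at line 4 remove [mikst,wpopa] add [iyy] -> 7 lines: agwx irj juoxa cjhu iyy gpqsv cex
Hunk 2: at line 4 remove [iyy,gpqsv] add [lmp] -> 6 lines: agwx irj juoxa cjhu lmp cex
Hunk 3: at line 1 remove [juoxa,cjhu] add [cjvl] -> 5 lines: agwx irj cjvl lmp cex
Hunk 4: at line 1 remove [irj,cjvl,lmp] add [hev] -> 3 lines: agwx hev cex
Hunk 5: at line 1 remove [hev] add [pvb] -> 3 lines: agwx pvb cex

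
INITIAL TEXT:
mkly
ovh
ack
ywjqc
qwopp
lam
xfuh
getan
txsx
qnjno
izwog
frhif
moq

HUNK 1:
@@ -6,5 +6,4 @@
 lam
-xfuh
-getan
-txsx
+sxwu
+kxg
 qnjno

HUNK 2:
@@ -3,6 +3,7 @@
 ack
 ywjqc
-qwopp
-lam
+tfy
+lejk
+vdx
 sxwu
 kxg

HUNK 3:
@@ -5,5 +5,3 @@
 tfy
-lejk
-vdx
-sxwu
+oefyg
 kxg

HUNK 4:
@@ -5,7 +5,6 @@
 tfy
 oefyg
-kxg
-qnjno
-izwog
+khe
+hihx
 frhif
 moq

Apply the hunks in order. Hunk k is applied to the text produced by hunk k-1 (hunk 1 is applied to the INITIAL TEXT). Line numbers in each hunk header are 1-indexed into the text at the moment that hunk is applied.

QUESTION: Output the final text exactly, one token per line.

Answer: mkly
ovh
ack
ywjqc
tfy
oefyg
khe
hihx
frhif
moq

Derivation:
Hunk 1: at line 6 remove [xfuh,getan,txsx] add [sxwu,kxg] -> 12 lines: mkly ovh ack ywjqc qwopp lam sxwu kxg qnjno izwog frhif moq
Hunk 2: at line 3 remove [qwopp,lam] add [tfy,lejk,vdx] -> 13 lines: mkly ovh ack ywjqc tfy lejk vdx sxwu kxg qnjno izwog frhif moq
Hunk 3: at line 5 remove [lejk,vdx,sxwu] add [oefyg] -> 11 lines: mkly ovh ack ywjqc tfy oefyg kxg qnjno izwog frhif moq
Hunk 4: at line 5 remove [kxg,qnjno,izwog] add [khe,hihx] -> 10 lines: mkly ovh ack ywjqc tfy oefyg khe hihx frhif moq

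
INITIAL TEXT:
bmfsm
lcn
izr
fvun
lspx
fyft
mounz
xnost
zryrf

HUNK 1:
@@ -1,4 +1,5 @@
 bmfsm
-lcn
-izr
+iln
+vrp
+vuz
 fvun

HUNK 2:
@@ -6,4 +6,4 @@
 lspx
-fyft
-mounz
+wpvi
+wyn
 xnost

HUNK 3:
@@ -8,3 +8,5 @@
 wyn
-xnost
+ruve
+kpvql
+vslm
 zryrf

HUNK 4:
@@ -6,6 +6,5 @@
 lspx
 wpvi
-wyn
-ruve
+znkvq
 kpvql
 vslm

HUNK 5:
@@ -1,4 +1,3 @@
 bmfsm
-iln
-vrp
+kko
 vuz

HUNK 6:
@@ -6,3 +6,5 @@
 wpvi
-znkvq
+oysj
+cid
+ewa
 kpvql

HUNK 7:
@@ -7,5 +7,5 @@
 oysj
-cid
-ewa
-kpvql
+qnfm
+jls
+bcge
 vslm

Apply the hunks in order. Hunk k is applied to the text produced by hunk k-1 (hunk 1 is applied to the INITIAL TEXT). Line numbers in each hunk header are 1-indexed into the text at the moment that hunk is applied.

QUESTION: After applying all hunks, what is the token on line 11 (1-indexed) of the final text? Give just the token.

Answer: vslm

Derivation:
Hunk 1: at line 1 remove [lcn,izr] add [iln,vrp,vuz] -> 10 lines: bmfsm iln vrp vuz fvun lspx fyft mounz xnost zryrf
Hunk 2: at line 6 remove [fyft,mounz] add [wpvi,wyn] -> 10 lines: bmfsm iln vrp vuz fvun lspx wpvi wyn xnost zryrf
Hunk 3: at line 8 remove [xnost] add [ruve,kpvql,vslm] -> 12 lines: bmfsm iln vrp vuz fvun lspx wpvi wyn ruve kpvql vslm zryrf
Hunk 4: at line 6 remove [wyn,ruve] add [znkvq] -> 11 lines: bmfsm iln vrp vuz fvun lspx wpvi znkvq kpvql vslm zryrf
Hunk 5: at line 1 remove [iln,vrp] add [kko] -> 10 lines: bmfsm kko vuz fvun lspx wpvi znkvq kpvql vslm zryrf
Hunk 6: at line 6 remove [znkvq] add [oysj,cid,ewa] -> 12 lines: bmfsm kko vuz fvun lspx wpvi oysj cid ewa kpvql vslm zryrf
Hunk 7: at line 7 remove [cid,ewa,kpvql] add [qnfm,jls,bcge] -> 12 lines: bmfsm kko vuz fvun lspx wpvi oysj qnfm jls bcge vslm zryrf
Final line 11: vslm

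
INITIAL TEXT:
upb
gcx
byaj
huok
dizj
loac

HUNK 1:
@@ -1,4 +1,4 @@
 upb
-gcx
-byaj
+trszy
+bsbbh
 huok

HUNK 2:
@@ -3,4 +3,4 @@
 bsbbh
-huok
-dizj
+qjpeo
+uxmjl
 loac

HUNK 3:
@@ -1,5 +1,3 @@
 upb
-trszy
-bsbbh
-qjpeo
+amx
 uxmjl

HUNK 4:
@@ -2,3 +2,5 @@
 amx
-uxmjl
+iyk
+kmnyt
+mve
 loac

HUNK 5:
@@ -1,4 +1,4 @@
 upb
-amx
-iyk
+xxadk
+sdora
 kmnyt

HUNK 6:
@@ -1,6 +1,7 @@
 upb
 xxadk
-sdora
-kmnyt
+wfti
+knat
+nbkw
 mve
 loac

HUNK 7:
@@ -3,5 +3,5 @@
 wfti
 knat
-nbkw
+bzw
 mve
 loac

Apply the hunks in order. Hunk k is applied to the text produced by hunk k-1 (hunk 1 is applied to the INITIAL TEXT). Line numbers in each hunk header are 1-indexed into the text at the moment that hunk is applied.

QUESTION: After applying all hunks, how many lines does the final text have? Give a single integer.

Answer: 7

Derivation:
Hunk 1: at line 1 remove [gcx,byaj] add [trszy,bsbbh] -> 6 lines: upb trszy bsbbh huok dizj loac
Hunk 2: at line 3 remove [huok,dizj] add [qjpeo,uxmjl] -> 6 lines: upb trszy bsbbh qjpeo uxmjl loac
Hunk 3: at line 1 remove [trszy,bsbbh,qjpeo] add [amx] -> 4 lines: upb amx uxmjl loac
Hunk 4: at line 2 remove [uxmjl] add [iyk,kmnyt,mve] -> 6 lines: upb amx iyk kmnyt mve loac
Hunk 5: at line 1 remove [amx,iyk] add [xxadk,sdora] -> 6 lines: upb xxadk sdora kmnyt mve loac
Hunk 6: at line 1 remove [sdora,kmnyt] add [wfti,knat,nbkw] -> 7 lines: upb xxadk wfti knat nbkw mve loac
Hunk 7: at line 3 remove [nbkw] add [bzw] -> 7 lines: upb xxadk wfti knat bzw mve loac
Final line count: 7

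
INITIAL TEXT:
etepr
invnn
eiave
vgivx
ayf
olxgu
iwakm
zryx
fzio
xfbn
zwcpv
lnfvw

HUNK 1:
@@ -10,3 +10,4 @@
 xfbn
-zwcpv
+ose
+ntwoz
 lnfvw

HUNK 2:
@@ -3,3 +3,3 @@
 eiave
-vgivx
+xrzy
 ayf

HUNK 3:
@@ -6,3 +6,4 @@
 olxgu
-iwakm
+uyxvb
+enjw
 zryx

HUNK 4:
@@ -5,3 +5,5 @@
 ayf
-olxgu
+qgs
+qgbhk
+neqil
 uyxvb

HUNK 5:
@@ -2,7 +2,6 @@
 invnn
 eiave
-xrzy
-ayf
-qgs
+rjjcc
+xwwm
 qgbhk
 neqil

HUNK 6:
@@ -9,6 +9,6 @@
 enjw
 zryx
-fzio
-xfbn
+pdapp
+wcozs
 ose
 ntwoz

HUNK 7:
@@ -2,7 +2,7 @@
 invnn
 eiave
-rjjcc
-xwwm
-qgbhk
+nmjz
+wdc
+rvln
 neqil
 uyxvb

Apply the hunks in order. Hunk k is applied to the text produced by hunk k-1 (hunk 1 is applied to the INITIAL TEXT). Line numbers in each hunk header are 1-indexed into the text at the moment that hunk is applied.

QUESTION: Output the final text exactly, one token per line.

Answer: etepr
invnn
eiave
nmjz
wdc
rvln
neqil
uyxvb
enjw
zryx
pdapp
wcozs
ose
ntwoz
lnfvw

Derivation:
Hunk 1: at line 10 remove [zwcpv] add [ose,ntwoz] -> 13 lines: etepr invnn eiave vgivx ayf olxgu iwakm zryx fzio xfbn ose ntwoz lnfvw
Hunk 2: at line 3 remove [vgivx] add [xrzy] -> 13 lines: etepr invnn eiave xrzy ayf olxgu iwakm zryx fzio xfbn ose ntwoz lnfvw
Hunk 3: at line 6 remove [iwakm] add [uyxvb,enjw] -> 14 lines: etepr invnn eiave xrzy ayf olxgu uyxvb enjw zryx fzio xfbn ose ntwoz lnfvw
Hunk 4: at line 5 remove [olxgu] add [qgs,qgbhk,neqil] -> 16 lines: etepr invnn eiave xrzy ayf qgs qgbhk neqil uyxvb enjw zryx fzio xfbn ose ntwoz lnfvw
Hunk 5: at line 2 remove [xrzy,ayf,qgs] add [rjjcc,xwwm] -> 15 lines: etepr invnn eiave rjjcc xwwm qgbhk neqil uyxvb enjw zryx fzio xfbn ose ntwoz lnfvw
Hunk 6: at line 9 remove [fzio,xfbn] add [pdapp,wcozs] -> 15 lines: etepr invnn eiave rjjcc xwwm qgbhk neqil uyxvb enjw zryx pdapp wcozs ose ntwoz lnfvw
Hunk 7: at line 2 remove [rjjcc,xwwm,qgbhk] add [nmjz,wdc,rvln] -> 15 lines: etepr invnn eiave nmjz wdc rvln neqil uyxvb enjw zryx pdapp wcozs ose ntwoz lnfvw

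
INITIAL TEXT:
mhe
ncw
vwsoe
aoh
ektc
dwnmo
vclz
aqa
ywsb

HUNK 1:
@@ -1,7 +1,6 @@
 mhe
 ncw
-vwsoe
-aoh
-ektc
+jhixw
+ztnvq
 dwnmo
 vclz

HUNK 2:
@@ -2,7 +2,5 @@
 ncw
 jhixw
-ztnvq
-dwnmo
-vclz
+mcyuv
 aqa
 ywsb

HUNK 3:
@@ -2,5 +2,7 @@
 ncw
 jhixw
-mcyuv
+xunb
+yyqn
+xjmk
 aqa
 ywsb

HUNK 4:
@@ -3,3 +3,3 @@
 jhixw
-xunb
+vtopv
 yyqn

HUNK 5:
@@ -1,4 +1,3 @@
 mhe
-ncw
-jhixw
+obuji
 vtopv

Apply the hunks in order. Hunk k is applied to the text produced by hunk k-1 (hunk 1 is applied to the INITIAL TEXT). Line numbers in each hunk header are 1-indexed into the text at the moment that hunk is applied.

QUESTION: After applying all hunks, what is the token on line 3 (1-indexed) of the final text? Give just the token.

Answer: vtopv

Derivation:
Hunk 1: at line 1 remove [vwsoe,aoh,ektc] add [jhixw,ztnvq] -> 8 lines: mhe ncw jhixw ztnvq dwnmo vclz aqa ywsb
Hunk 2: at line 2 remove [ztnvq,dwnmo,vclz] add [mcyuv] -> 6 lines: mhe ncw jhixw mcyuv aqa ywsb
Hunk 3: at line 2 remove [mcyuv] add [xunb,yyqn,xjmk] -> 8 lines: mhe ncw jhixw xunb yyqn xjmk aqa ywsb
Hunk 4: at line 3 remove [xunb] add [vtopv] -> 8 lines: mhe ncw jhixw vtopv yyqn xjmk aqa ywsb
Hunk 5: at line 1 remove [ncw,jhixw] add [obuji] -> 7 lines: mhe obuji vtopv yyqn xjmk aqa ywsb
Final line 3: vtopv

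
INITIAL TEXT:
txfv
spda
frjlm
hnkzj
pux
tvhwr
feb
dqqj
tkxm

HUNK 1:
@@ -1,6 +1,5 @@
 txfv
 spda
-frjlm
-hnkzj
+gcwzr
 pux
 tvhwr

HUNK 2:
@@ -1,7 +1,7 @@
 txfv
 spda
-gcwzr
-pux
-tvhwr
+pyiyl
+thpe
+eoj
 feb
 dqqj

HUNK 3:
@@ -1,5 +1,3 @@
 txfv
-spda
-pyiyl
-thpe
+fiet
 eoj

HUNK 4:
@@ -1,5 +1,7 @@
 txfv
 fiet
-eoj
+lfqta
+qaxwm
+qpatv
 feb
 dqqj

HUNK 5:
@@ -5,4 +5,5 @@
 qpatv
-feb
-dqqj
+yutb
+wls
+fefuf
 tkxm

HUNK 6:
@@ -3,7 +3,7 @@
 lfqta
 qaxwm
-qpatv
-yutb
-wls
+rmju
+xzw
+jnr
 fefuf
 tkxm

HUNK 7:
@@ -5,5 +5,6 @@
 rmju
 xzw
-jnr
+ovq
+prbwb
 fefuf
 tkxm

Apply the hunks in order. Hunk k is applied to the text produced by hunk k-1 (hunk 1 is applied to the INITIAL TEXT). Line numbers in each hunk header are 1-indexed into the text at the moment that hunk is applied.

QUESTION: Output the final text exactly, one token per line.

Hunk 1: at line 1 remove [frjlm,hnkzj] add [gcwzr] -> 8 lines: txfv spda gcwzr pux tvhwr feb dqqj tkxm
Hunk 2: at line 1 remove [gcwzr,pux,tvhwr] add [pyiyl,thpe,eoj] -> 8 lines: txfv spda pyiyl thpe eoj feb dqqj tkxm
Hunk 3: at line 1 remove [spda,pyiyl,thpe] add [fiet] -> 6 lines: txfv fiet eoj feb dqqj tkxm
Hunk 4: at line 1 remove [eoj] add [lfqta,qaxwm,qpatv] -> 8 lines: txfv fiet lfqta qaxwm qpatv feb dqqj tkxm
Hunk 5: at line 5 remove [feb,dqqj] add [yutb,wls,fefuf] -> 9 lines: txfv fiet lfqta qaxwm qpatv yutb wls fefuf tkxm
Hunk 6: at line 3 remove [qpatv,yutb,wls] add [rmju,xzw,jnr] -> 9 lines: txfv fiet lfqta qaxwm rmju xzw jnr fefuf tkxm
Hunk 7: at line 5 remove [jnr] add [ovq,prbwb] -> 10 lines: txfv fiet lfqta qaxwm rmju xzw ovq prbwb fefuf tkxm

Answer: txfv
fiet
lfqta
qaxwm
rmju
xzw
ovq
prbwb
fefuf
tkxm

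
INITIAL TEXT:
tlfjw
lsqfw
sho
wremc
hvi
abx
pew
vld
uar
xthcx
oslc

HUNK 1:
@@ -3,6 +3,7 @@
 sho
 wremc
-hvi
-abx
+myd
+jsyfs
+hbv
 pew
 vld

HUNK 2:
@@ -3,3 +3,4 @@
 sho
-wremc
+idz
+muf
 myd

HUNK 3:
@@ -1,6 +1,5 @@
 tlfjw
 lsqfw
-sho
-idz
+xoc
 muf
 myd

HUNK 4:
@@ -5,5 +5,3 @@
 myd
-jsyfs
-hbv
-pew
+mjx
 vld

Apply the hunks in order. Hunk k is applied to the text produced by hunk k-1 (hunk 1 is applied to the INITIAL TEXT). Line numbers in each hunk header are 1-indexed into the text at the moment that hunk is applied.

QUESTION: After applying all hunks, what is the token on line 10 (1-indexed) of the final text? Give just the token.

Hunk 1: at line 3 remove [hvi,abx] add [myd,jsyfs,hbv] -> 12 lines: tlfjw lsqfw sho wremc myd jsyfs hbv pew vld uar xthcx oslc
Hunk 2: at line 3 remove [wremc] add [idz,muf] -> 13 lines: tlfjw lsqfw sho idz muf myd jsyfs hbv pew vld uar xthcx oslc
Hunk 3: at line 1 remove [sho,idz] add [xoc] -> 12 lines: tlfjw lsqfw xoc muf myd jsyfs hbv pew vld uar xthcx oslc
Hunk 4: at line 5 remove [jsyfs,hbv,pew] add [mjx] -> 10 lines: tlfjw lsqfw xoc muf myd mjx vld uar xthcx oslc
Final line 10: oslc

Answer: oslc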